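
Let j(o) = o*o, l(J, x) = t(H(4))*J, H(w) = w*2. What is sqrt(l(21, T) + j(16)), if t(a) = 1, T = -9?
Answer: sqrt(277) ≈ 16.643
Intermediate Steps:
H(w) = 2*w
l(J, x) = J (l(J, x) = 1*J = J)
j(o) = o**2
sqrt(l(21, T) + j(16)) = sqrt(21 + 16**2) = sqrt(21 + 256) = sqrt(277)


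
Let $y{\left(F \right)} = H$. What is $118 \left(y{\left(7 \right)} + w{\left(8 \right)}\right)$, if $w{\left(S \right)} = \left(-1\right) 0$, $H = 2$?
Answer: $236$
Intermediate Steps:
$w{\left(S \right)} = 0$
$y{\left(F \right)} = 2$
$118 \left(y{\left(7 \right)} + w{\left(8 \right)}\right) = 118 \left(2 + 0\right) = 118 \cdot 2 = 236$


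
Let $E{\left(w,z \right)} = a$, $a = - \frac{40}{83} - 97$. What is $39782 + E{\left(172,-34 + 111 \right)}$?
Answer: $\frac{3293815}{83} \approx 39685.0$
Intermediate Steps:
$a = - \frac{8091}{83}$ ($a = \left(-40\right) \frac{1}{83} - 97 = - \frac{40}{83} - 97 = - \frac{8091}{83} \approx -97.482$)
$E{\left(w,z \right)} = - \frac{8091}{83}$
$39782 + E{\left(172,-34 + 111 \right)} = 39782 - \frac{8091}{83} = \frac{3293815}{83}$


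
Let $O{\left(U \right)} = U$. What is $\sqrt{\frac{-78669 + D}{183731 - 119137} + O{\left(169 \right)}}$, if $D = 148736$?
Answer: $\frac{3 \sqrt{78850993898}}{64594} \approx 13.042$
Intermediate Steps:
$\sqrt{\frac{-78669 + D}{183731 - 119137} + O{\left(169 \right)}} = \sqrt{\frac{-78669 + 148736}{183731 - 119137} + 169} = \sqrt{\frac{70067}{64594} + 169} = \sqrt{\frac{10986453}{64594}} = \frac{3 \sqrt{78850993898}}{64594}$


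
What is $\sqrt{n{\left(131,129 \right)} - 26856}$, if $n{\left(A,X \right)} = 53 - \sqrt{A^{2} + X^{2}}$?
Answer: $\sqrt{-26803 - \sqrt{33802}} \approx 164.28 i$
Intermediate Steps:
$\sqrt{n{\left(131,129 \right)} - 26856} = \sqrt{\left(53 - \sqrt{131^{2} + 129^{2}}\right) - 26856} = \sqrt{\left(53 - \sqrt{17161 + 16641}\right) - 26856} = \sqrt{\left(53 - \sqrt{33802}\right) - 26856} = \sqrt{-26803 - \sqrt{33802}}$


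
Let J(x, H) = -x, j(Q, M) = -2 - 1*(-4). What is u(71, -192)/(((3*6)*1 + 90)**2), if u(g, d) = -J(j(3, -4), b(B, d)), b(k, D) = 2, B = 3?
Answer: 1/5832 ≈ 0.00017147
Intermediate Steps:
j(Q, M) = 2 (j(Q, M) = -2 + 4 = 2)
u(g, d) = 2 (u(g, d) = -(-1)*2 = -1*(-2) = 2)
u(71, -192)/(((3*6)*1 + 90)**2) = 2/(((3*6)*1 + 90)**2) = 2/((18*1 + 90)**2) = 2/((18 + 90)**2) = 2/(108**2) = 2/11664 = 2*(1/11664) = 1/5832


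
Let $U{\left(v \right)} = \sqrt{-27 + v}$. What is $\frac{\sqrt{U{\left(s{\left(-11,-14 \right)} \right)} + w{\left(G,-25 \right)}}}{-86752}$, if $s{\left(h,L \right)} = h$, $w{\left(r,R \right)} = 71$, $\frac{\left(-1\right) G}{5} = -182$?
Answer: $- \frac{\sqrt{71 + i \sqrt{38}}}{86752} \approx -9.7221 \cdot 10^{-5} - 4.2125 \cdot 10^{-6} i$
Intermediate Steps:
$G = 910$ ($G = \left(-5\right) \left(-182\right) = 910$)
$\frac{\sqrt{U{\left(s{\left(-11,-14 \right)} \right)} + w{\left(G,-25 \right)}}}{-86752} = \frac{\sqrt{\sqrt{-27 - 11} + 71}}{-86752} = \sqrt{\sqrt{-38} + 71} \left(- \frac{1}{86752}\right) = \sqrt{i \sqrt{38} + 71} \left(- \frac{1}{86752}\right) = \sqrt{71 + i \sqrt{38}} \left(- \frac{1}{86752}\right) = - \frac{\sqrt{71 + i \sqrt{38}}}{86752}$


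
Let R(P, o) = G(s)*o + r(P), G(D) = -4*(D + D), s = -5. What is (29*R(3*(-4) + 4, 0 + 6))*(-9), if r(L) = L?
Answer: -60552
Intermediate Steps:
G(D) = -8*D
R(P, o) = P + 40*o (R(P, o) = (-8*(-5))*o + P = 40*o + P = P + 40*o)
(29*R(3*(-4) + 4, 0 + 6))*(-9) = (29*((3*(-4) + 4) + 40*(0 + 6)))*(-9) = (29*((-12 + 4) + 40*6))*(-9) = (29*(-8 + 240))*(-9) = (29*232)*(-9) = 6728*(-9) = -60552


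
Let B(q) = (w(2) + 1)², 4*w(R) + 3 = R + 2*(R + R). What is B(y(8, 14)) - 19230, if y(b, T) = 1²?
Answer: -307559/16 ≈ -19222.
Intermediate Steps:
w(R) = -¾ + 5*R/4 (w(R) = -¾ + (R + 2*(R + R))/4 = -¾ + (R + 2*(2*R))/4 = -¾ + (R + 4*R)/4 = -¾ + (5*R)/4 = -¾ + 5*R/4)
y(b, T) = 1
B(q) = 121/16 (B(q) = ((-¾ + (5/4)*2) + 1)² = ((-¾ + 5/2) + 1)² = (7/4 + 1)² = (11/4)² = 121/16)
B(y(8, 14)) - 19230 = 121/16 - 19230 = -307559/16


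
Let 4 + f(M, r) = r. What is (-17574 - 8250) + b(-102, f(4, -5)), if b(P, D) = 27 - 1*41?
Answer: -25838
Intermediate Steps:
f(M, r) = -4 + r
b(P, D) = -14 (b(P, D) = 27 - 41 = -14)
(-17574 - 8250) + b(-102, f(4, -5)) = (-17574 - 8250) - 14 = -25824 - 14 = -25838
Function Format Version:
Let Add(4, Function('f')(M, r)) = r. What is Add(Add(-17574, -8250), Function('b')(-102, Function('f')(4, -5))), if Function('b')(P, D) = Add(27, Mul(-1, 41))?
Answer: -25838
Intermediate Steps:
Function('f')(M, r) = Add(-4, r)
Function('b')(P, D) = -14 (Function('b')(P, D) = Add(27, -41) = -14)
Add(Add(-17574, -8250), Function('b')(-102, Function('f')(4, -5))) = Add(Add(-17574, -8250), -14) = Add(-25824, -14) = -25838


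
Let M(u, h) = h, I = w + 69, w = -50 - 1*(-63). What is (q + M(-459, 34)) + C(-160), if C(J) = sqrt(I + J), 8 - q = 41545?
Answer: -41503 + I*sqrt(78) ≈ -41503.0 + 8.8318*I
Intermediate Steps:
w = 13 (w = -50 + 63 = 13)
I = 82 (I = 13 + 69 = 82)
q = -41537 (q = 8 - 1*41545 = 8 - 41545 = -41537)
C(J) = sqrt(82 + J)
(q + M(-459, 34)) + C(-160) = (-41537 + 34) + sqrt(82 - 160) = -41503 + sqrt(-78) = -41503 + I*sqrt(78)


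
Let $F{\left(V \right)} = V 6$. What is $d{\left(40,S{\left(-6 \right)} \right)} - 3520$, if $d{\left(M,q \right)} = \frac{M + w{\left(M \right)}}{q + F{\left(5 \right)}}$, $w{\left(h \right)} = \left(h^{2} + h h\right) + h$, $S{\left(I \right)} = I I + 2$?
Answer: $- \frac{59020}{17} \approx -3471.8$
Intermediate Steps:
$S{\left(I \right)} = 2 + I^{2}$ ($S{\left(I \right)} = I^{2} + 2 = 2 + I^{2}$)
$w{\left(h \right)} = h + 2 h^{2}$ ($w{\left(h \right)} = \left(h^{2} + h^{2}\right) + h = 2 h^{2} + h = h + 2 h^{2}$)
$F{\left(V \right)} = 6 V$
$d{\left(M,q \right)} = \frac{M + M \left(1 + 2 M\right)}{30 + q}$ ($d{\left(M,q \right)} = \frac{M + M \left(1 + 2 M\right)}{q + 6 \cdot 5} = \frac{M + M \left(1 + 2 M\right)}{q + 30} = \frac{M + M \left(1 + 2 M\right)}{30 + q}$)
$d{\left(40,S{\left(-6 \right)} \right)} - 3520 = 2 \cdot 40 \frac{1}{30 + \left(2 + \left(-6\right)^{2}\right)} \left(1 + 40\right) - 3520 = 2 \cdot 40 \frac{1}{30 + \left(2 + 36\right)} 41 - 3520 = 2 \cdot 40 \frac{1}{30 + 38} \cdot 41 - 3520 = 2 \cdot 40 \cdot \frac{1}{68} \cdot 41 - 3520 = \frac{820}{17} - 3520 = - \frac{59020}{17}$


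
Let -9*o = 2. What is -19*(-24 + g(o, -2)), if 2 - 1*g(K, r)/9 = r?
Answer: -228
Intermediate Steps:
o = -2/9 (o = -1/9*2 = -2/9 ≈ -0.22222)
g(K, r) = 18 - 9*r
-19*(-24 + g(o, -2)) = -19*(-24 + (18 - 9*(-2))) = -19*(-24 + (18 + 18)) = -19*(-24 + 36) = -19*12 = -228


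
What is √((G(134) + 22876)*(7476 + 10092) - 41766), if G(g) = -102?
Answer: √400051866 ≈ 20001.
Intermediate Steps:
√((G(134) + 22876)*(7476 + 10092) - 41766) = √((-102 + 22876)*(7476 + 10092) - 41766) = √(22774*17568 - 41766) = √(400093632 - 41766) = √400051866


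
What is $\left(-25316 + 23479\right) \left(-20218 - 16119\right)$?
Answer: $66751069$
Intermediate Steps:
$\left(-25316 + 23479\right) \left(-20218 - 16119\right) = \left(-1837\right) \left(-36337\right) = 66751069$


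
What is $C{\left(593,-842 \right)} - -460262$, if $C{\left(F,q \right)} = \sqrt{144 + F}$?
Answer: $460262 + \sqrt{737} \approx 4.6029 \cdot 10^{5}$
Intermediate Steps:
$C{\left(593,-842 \right)} - -460262 = \sqrt{144 + 593} - -460262 = \sqrt{737} + 460262 = 460262 + \sqrt{737}$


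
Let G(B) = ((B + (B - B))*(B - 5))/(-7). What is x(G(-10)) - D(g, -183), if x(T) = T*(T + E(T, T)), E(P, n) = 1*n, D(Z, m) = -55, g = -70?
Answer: 47695/49 ≈ 973.37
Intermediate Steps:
E(P, n) = n
G(B) = -B*(-5 + B)/7 (G(B) = ((B + 0)*(-5 + B))*(-⅐) = (B*(-5 + B))*(-⅐) = -B*(-5 + B)/7)
x(T) = 2*T² (x(T) = T*(T + T) = T*(2*T) = 2*T²)
x(G(-10)) - D(g, -183) = 2*((⅐)*(-10)*(5 - 1*(-10)))² - 1*(-55) = 2*((⅐)*(-10)*(5 + 10))² + 55 = 2*((⅐)*(-10)*15)² + 55 = 2*(-150/7)² + 55 = 2*(22500/49) + 55 = 45000/49 + 55 = 47695/49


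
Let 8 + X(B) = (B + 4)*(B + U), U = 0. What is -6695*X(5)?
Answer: -247715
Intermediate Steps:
X(B) = -8 + B*(4 + B) (X(B) = -8 + (B + 4)*(B + 0) = -8 + (4 + B)*B = -8 + B*(4 + B))
-6695*X(5) = -6695*(-8 + 5² + 4*5) = -6695*(-8 + 25 + 20) = -6695*37 = -247715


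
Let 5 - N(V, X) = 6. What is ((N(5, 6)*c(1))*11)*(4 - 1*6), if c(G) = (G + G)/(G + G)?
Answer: 22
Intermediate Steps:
N(V, X) = -1 (N(V, X) = 5 - 1*6 = 5 - 6 = -1)
c(G) = 1 (c(G) = (2*G)/((2*G)) = (2*G)*(1/(2*G)) = 1)
((N(5, 6)*c(1))*11)*(4 - 1*6) = (-1*1*11)*(4 - 1*6) = (-1*11)*(4 - 6) = -11*(-2) = 22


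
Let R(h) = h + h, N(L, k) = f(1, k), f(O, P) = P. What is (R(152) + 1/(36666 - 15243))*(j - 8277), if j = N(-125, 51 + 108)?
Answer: -17623076658/7141 ≈ -2.4679e+6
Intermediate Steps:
N(L, k) = k
R(h) = 2*h
j = 159 (j = 51 + 108 = 159)
(R(152) + 1/(36666 - 15243))*(j - 8277) = (2*152 + 1/(36666 - 15243))*(159 - 8277) = (304 + 1/21423)*(-8118) = (6512593/21423)*(-8118) = -17623076658/7141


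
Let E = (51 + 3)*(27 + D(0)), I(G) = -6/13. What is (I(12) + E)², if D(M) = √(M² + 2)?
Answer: 360012312/169 + 2046384*√2/13 ≈ 2.3529e+6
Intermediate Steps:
D(M) = √(2 + M²)
I(G) = -6/13 (I(G) = -6*1/13 = -6/13)
E = 1458 + 54*√2 (E = (51 + 3)*(27 + √(2 + 0²)) = 54*(27 + √(2 + 0)) = 54*(27 + √2) = 1458 + 54*√2 ≈ 1534.4)
(I(12) + E)² = (-6/13 + (1458 + 54*√2))² = (18948/13 + 54*√2)²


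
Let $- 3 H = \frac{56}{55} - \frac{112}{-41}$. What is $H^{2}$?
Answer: $\frac{71503936}{45765225} \approx 1.5624$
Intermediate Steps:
$H = - \frac{8456}{6765}$ ($H = - \frac{\frac{56}{55} - \frac{112}{-41}}{3} = - \frac{56 \cdot \frac{1}{55} - - \frac{112}{41}}{3} = - \frac{\frac{56}{55} + \frac{112}{41}}{3} = \left(- \frac{1}{3}\right) \frac{8456}{2255} = - \frac{8456}{6765} \approx -1.25$)
$H^{2} = \left(- \frac{8456}{6765}\right)^{2} = \frac{71503936}{45765225}$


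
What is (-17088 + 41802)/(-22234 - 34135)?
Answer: -24714/56369 ≈ -0.43843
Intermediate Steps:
(-17088 + 41802)/(-22234 - 34135) = 24714/(-56369) = 24714*(-1/56369) = -24714/56369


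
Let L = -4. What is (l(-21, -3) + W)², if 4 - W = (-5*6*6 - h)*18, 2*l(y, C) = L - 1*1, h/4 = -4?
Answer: 34892649/4 ≈ 8.7232e+6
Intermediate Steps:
h = -16 (h = 4*(-4) = -16)
l(y, C) = -5/2 (l(y, C) = (-4 - 1*1)/2 = (-4 - 1)/2 = (½)*(-5) = -5/2)
W = 2956 (W = 4 - (-5*6*6 - 1*(-16))*18 = 4 - (-30*6 + 16)*18 = 4 - (-180 + 16)*18 = 4 - (-164)*18 = 4 - 1*(-2952) = 4 + 2952 = 2956)
(l(-21, -3) + W)² = (-5/2 + 2956)² = (5907/2)² = 34892649/4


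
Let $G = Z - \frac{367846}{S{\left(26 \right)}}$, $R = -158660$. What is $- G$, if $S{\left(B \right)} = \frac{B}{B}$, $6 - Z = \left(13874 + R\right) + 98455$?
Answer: $321509$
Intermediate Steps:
$Z = 46337$ ($Z = 6 - \left(\left(13874 - 158660\right) + 98455\right) = 6 - \left(-144786 + 98455\right) = 6 - -46331 = 6 + 46331 = 46337$)
$S{\left(B \right)} = 1$
$G = -321509$ ($G = 46337 - \frac{367846}{1} = 46337 - 367846 = -321509$)
$- G = \left(-1\right) \left(-321509\right) = 321509$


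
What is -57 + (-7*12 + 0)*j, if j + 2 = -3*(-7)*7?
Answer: -12237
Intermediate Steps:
j = 145 (j = -2 - 3*(-7)*7 = -2 + 21*7 = -2 + 147 = 145)
-57 + (-7*12 + 0)*j = -57 + (-7*12 + 0)*145 = -57 + (-84 + 0)*145 = -57 - 84*145 = -57 - 12180 = -12237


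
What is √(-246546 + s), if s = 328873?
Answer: √82327 ≈ 286.93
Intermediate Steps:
√(-246546 + s) = √(-246546 + 328873) = √82327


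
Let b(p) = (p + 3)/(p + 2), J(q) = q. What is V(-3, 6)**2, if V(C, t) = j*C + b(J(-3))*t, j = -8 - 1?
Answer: 729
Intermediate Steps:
j = -9
b(p) = (3 + p)/(2 + p)
V(C, t) = -9*C (V(C, t) = -9*C + ((3 - 3)/(2 - 3))*t = -9*C + (0/(-1))*t = -9*C + (-1*0)*t = -9*C + 0*t = -9*C + 0 = -9*C)
V(-3, 6)**2 = (-9*(-3))**2 = 27**2 = 729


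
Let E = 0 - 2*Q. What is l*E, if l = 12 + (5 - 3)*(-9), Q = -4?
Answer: -48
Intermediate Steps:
E = 8 (E = 0 - 2*(-4) = 0 + 8 = 8)
l = -6 (l = 12 + 2*(-9) = 12 - 18 = -6)
l*E = -6*8 = -48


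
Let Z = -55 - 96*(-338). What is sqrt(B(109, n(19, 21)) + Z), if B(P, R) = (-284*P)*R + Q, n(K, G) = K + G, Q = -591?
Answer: I*sqrt(1206438) ≈ 1098.4*I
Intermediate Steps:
n(K, G) = G + K
B(P, R) = -591 - 284*P*R (B(P, R) = (-284*P)*R - 591 = -284*P*R - 591 = -591 - 284*P*R)
Z = 32393 (Z = -55 + 32448 = 32393)
sqrt(B(109, n(19, 21)) + Z) = sqrt((-591 - 284*109*(21 + 19)) + 32393) = sqrt((-591 - 284*109*40) + 32393) = sqrt((-591 - 1238240) + 32393) = sqrt(-1238831 + 32393) = sqrt(-1206438) = I*sqrt(1206438)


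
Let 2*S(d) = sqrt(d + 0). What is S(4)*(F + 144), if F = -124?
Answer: 20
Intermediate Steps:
S(d) = sqrt(d)/2 (S(d) = sqrt(d + 0)/2 = sqrt(d)/2)
S(4)*(F + 144) = (sqrt(4)/2)*(-124 + 144) = ((1/2)*2)*20 = 1*20 = 20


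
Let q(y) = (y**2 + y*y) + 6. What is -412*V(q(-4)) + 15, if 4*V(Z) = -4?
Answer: 427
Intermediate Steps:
q(y) = 6 + 2*y**2 (q(y) = (y**2 + y**2) + 6 = 2*y**2 + 6 = 6 + 2*y**2)
V(Z) = -1 (V(Z) = (1/4)*(-4) = -1)
-412*V(q(-4)) + 15 = -412*(-1) + 15 = 412 + 15 = 427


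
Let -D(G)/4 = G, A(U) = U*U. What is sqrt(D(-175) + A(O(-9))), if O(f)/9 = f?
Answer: sqrt(7261) ≈ 85.212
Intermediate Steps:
O(f) = 9*f
A(U) = U**2
D(G) = -4*G
sqrt(D(-175) + A(O(-9))) = sqrt(-4*(-175) + (9*(-9))**2) = sqrt(700 + (-81)**2) = sqrt(700 + 6561) = sqrt(7261)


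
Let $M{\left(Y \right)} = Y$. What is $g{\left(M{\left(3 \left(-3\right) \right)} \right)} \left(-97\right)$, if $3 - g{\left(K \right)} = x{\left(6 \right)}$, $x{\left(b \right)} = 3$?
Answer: $0$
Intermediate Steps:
$g{\left(K \right)} = 0$ ($g{\left(K \right)} = 3 - 3 = 0$)
$g{\left(M{\left(3 \left(-3\right) \right)} \right)} \left(-97\right) = 0 \left(-97\right) = 0$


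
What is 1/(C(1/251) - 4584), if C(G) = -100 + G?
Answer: -251/1175683 ≈ -0.00021349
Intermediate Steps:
1/(C(1/251) - 4584) = 1/((-100 + 1/251) - 4584) = 1/(-25099/251 - 4584) = 1/(-1175683/251) = -251/1175683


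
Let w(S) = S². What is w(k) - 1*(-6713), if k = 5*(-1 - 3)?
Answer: 7113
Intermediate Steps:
k = -20 (k = 5*(-4) = -20)
w(k) - 1*(-6713) = (-20)² - 1*(-6713) = 400 + 6713 = 7113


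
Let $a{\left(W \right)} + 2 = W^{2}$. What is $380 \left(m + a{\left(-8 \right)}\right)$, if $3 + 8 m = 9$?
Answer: $23845$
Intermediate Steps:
$m = \frac{3}{4}$ ($m = - \frac{3}{8} + \frac{1}{8} \cdot 9 = - \frac{3}{8} + \frac{9}{8} = \frac{3}{4} \approx 0.75$)
$a{\left(W \right)} = -2 + W^{2}$
$380 \left(m + a{\left(-8 \right)}\right) = 380 \left(\frac{3}{4} - \left(2 - \left(-8\right)^{2}\right)\right) = 380 \left(\frac{3}{4} + \left(-2 + 64\right)\right) = 380 \left(\frac{3}{4} + 62\right) = 380 \cdot \frac{251}{4} = 23845$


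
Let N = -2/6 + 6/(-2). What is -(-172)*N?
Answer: -1720/3 ≈ -573.33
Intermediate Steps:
N = -10/3 (N = -2*⅙ + 6*(-½) = -⅓ - 3 = -10/3 ≈ -3.3333)
-(-172)*N = -(-172)*(-10)/3 = -172*10/3 = -1720/3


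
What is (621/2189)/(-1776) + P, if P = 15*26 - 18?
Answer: 482070129/1295888 ≈ 372.00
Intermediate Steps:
P = 372 (P = 390 - 18 = 372)
(621/2189)/(-1776) + P = (621/2189)/(-1776) + 372 = (621*(1/2189))*(-1/1776) + 372 = (621/2189)*(-1/1776) + 372 = -207/1295888 + 372 = 482070129/1295888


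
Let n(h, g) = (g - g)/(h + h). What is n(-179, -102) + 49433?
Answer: 49433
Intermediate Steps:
n(h, g) = 0 (n(h, g) = 0/((2*h)) = 0*(1/(2*h)) = 0)
n(-179, -102) + 49433 = 0 + 49433 = 49433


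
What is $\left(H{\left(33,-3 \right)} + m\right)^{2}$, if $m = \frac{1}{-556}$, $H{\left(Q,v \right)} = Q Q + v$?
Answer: $\frac{364592554225}{309136} \approx 1.1794 \cdot 10^{6}$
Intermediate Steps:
$H{\left(Q,v \right)} = v + Q^{2}$ ($H{\left(Q,v \right)} = Q^{2} + v = v + Q^{2}$)
$m = - \frac{1}{556} \approx -0.0017986$
$\left(H{\left(33,-3 \right)} + m\right)^{2} = \left(\left(-3 + 33^{2}\right) - \frac{1}{556}\right)^{2} = \left(\left(-3 + 1089\right) - \frac{1}{556}\right)^{2} = \left(1086 - \frac{1}{556}\right)^{2} = \left(\frac{603815}{556}\right)^{2} = \frac{364592554225}{309136}$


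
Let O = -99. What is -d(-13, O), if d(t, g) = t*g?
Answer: -1287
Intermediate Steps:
d(t, g) = g*t
-d(-13, O) = -(-99)*(-13) = -1*1287 = -1287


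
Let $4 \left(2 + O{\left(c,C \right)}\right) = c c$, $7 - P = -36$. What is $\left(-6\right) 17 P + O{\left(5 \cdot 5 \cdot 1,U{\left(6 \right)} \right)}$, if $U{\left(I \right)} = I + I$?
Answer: $- \frac{16927}{4} \approx -4231.8$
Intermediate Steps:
$P = 43$ ($P = 7 - -36 = 7 + 36 = 43$)
$U{\left(I \right)} = 2 I$
$O{\left(c,C \right)} = -2 + \frac{c^{2}}{4}$ ($O{\left(c,C \right)} = -2 + \frac{c c}{4} = -2 + \frac{c^{2}}{4}$)
$\left(-6\right) 17 P + O{\left(5 \cdot 5 \cdot 1,U{\left(6 \right)} \right)} = \left(-6\right) 17 \cdot 43 - \left(2 - \frac{\left(5 \cdot 5 \cdot 1\right)^{2}}{4}\right) = \left(-102\right) 43 - \left(2 - \frac{\left(25 \cdot 1\right)^{2}}{4}\right) = -4386 - \left(2 - \frac{25^{2}}{4}\right) = -4386 + \left(-2 + \frac{1}{4} \cdot 625\right) = -4386 + \left(-2 + \frac{625}{4}\right) = -4386 + \frac{617}{4} = - \frac{16927}{4}$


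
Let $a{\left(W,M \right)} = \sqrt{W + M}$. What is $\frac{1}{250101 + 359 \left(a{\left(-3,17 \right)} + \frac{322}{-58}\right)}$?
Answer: $\frac{104329385}{25884189136003} - \frac{301919 \sqrt{14}}{51768378272006} \approx 4.0088 \cdot 10^{-6}$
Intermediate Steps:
$a{\left(W,M \right)} = \sqrt{M + W}$
$\frac{1}{250101 + 359 \left(a{\left(-3,17 \right)} + \frac{322}{-58}\right)} = \frac{1}{250101 + 359 \left(\sqrt{17 - 3} + \frac{322}{-58}\right)} = \frac{1}{250101 + 359 \left(\sqrt{14} + 322 \left(- \frac{1}{58}\right)\right)} = \frac{1}{250101 + 359 \left(\sqrt{14} - \frac{161}{29}\right)} = \frac{1}{250101 + 359 \left(- \frac{161}{29} + \sqrt{14}\right)} = \frac{1}{250101 - \left(\frac{57799}{29} - 359 \sqrt{14}\right)} = \frac{1}{\frac{7195130}{29} + 359 \sqrt{14}}$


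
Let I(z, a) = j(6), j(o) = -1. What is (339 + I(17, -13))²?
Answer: 114244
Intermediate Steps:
I(z, a) = -1
(339 + I(17, -13))² = (339 - 1)² = 338² = 114244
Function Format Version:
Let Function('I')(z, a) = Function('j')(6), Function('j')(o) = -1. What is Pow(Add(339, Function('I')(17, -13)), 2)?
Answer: 114244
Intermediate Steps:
Function('I')(z, a) = -1
Pow(Add(339, Function('I')(17, -13)), 2) = Pow(Add(339, -1), 2) = Pow(338, 2) = 114244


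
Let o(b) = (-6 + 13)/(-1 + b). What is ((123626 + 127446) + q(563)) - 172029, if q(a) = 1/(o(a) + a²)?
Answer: 14080450088717/178136585 ≈ 79043.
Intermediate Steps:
o(b) = 7/(-1 + b)
q(a) = 1/(a² + 7/(-1 + a)) (q(a) = 1/(7/(-1 + a) + a²) = 1/(a² + 7/(-1 + a)))
((123626 + 127446) + q(563)) - 172029 = ((123626 + 127446) + (-1 + 563)/(7 + 563²*(-1 + 563))) - 172029 = (251072 + 562/(7 + 316969*562)) - 172029 = (251072 + 562/(7 + 178136578)) - 172029 = (251072 + 562/178136585) - 172029 = 44725108669682/178136585 - 172029 = 14080450088717/178136585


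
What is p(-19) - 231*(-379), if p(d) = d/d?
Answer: 87550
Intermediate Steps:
p(d) = 1
p(-19) - 231*(-379) = 1 - 231*(-379) = 1 + 87549 = 87550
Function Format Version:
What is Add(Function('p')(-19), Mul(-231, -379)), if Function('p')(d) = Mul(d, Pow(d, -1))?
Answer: 87550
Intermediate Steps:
Function('p')(d) = 1
Add(Function('p')(-19), Mul(-231, -379)) = Add(1, Mul(-231, -379)) = Add(1, 87549) = 87550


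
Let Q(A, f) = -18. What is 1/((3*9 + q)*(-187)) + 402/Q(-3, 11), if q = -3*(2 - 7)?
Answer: -58469/2618 ≈ -22.333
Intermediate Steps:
q = 15 (q = -3*(-5) = 15)
1/((3*9 + q)*(-187)) + 402/Q(-3, 11) = 1/((3*9 + 15)*(-187)) + 402/(-18) = -1/187/(27 + 15) + 402*(-1/18) = -1/187/42 - 67/3 = (1/42)*(-1/187) - 67/3 = -1/7854 - 67/3 = -58469/2618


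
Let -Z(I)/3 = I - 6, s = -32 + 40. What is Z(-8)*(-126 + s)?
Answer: -4956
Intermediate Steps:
s = 8
Z(I) = 18 - 3*I (Z(I) = -3*(I - 6) = -3*(-6 + I) = 18 - 3*I)
Z(-8)*(-126 + s) = (18 - 3*(-8))*(-126 + 8) = (18 + 24)*(-118) = 42*(-118) = -4956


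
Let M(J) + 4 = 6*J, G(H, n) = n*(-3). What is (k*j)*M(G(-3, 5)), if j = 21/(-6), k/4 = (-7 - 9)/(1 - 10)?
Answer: 21056/9 ≈ 2339.6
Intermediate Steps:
G(H, n) = -3*n
M(J) = -4 + 6*J
k = 64/9 (k = 4*((-7 - 9)/(1 - 10)) = 4*(-16/(-9)) = 4*(-16*(-⅑)) = 4*(16/9) = 64/9 ≈ 7.1111)
j = -7/2 (j = 21*(-⅙) = -7/2 ≈ -3.5000)
(k*j)*M(G(-3, 5)) = ((64/9)*(-7/2))*(-4 + 6*(-3*5)) = -224*(-4 + 6*(-15))/9 = -224*(-4 - 90)/9 = -224/9*(-94) = 21056/9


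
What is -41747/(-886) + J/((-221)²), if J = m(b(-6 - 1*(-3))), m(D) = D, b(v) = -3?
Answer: 2038962569/43273126 ≈ 47.118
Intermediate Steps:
J = -3
-41747/(-886) + J/((-221)²) = -41747/(-886) - 3/((-221)²) = -41747*(-1/886) - 3/48841 = 41747/886 - 3*1/48841 = 41747/886 - 3/48841 = 2038962569/43273126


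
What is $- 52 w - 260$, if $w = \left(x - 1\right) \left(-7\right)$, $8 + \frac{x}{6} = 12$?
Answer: $8112$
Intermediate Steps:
$x = 24$ ($x = -48 + 6 \cdot 12 = -48 + 72 = 24$)
$w = -161$ ($w = \left(24 - 1\right) \left(-7\right) = 23 \left(-7\right) = -161$)
$- 52 w - 260 = \left(-52\right) \left(-161\right) - 260 = 8372 - 260 = 8112$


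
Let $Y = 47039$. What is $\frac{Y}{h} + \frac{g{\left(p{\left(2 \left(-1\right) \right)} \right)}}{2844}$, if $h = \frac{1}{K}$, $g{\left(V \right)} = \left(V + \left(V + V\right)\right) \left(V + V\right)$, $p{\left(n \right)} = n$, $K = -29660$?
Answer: $- \frac{330656887378}{237} \approx -1.3952 \cdot 10^{9}$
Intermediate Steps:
$g{\left(V \right)} = 6 V^{2}$ ($g{\left(V \right)} = \left(V + 2 V\right) 2 V = 3 V 2 V = 6 V^{2}$)
$h = - \frac{1}{29660}$ ($h = \frac{1}{-29660} = - \frac{1}{29660} \approx -3.3715 \cdot 10^{-5}$)
$\frac{Y}{h} + \frac{g{\left(p{\left(2 \left(-1\right) \right)} \right)}}{2844} = \frac{47039}{- \frac{1}{29660}} + \frac{6 \left(2 \left(-1\right)\right)^{2}}{2844} = 47039 \left(-29660\right) + 6 \left(-2\right)^{2} \cdot \frac{1}{2844} = -1395176740 + 6 \cdot 4 \cdot \frac{1}{2844} = -1395176740 + 24 \cdot \frac{1}{2844} = -1395176740 + \frac{2}{237} = - \frac{330656887378}{237}$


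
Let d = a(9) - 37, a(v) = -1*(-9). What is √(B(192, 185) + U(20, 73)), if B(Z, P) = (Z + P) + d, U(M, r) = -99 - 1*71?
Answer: √179 ≈ 13.379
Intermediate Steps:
a(v) = 9
U(M, r) = -170 (U(M, r) = -99 - 71 = -170)
d = -28 (d = 9 - 37 = -28)
B(Z, P) = -28 + P + Z (B(Z, P) = (Z + P) - 28 = (P + Z) - 28 = -28 + P + Z)
√(B(192, 185) + U(20, 73)) = √((-28 + 185 + 192) - 170) = √(349 - 170) = √179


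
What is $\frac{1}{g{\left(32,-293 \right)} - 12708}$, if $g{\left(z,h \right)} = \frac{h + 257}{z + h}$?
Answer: $- \frac{29}{368528} \approx -7.8691 \cdot 10^{-5}$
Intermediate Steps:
$g{\left(z,h \right)} = \frac{257 + h}{h + z}$
$\frac{1}{g{\left(32,-293 \right)} - 12708} = \frac{1}{\frac{257 - 293}{-293 + 32} - 12708} = \frac{1}{\frac{1}{-261} \left(-36\right) - 12708} = \frac{1}{\left(- \frac{1}{261}\right) \left(-36\right) - 12708} = \frac{1}{\frac{4}{29} - 12708} = \frac{1}{- \frac{368528}{29}} = - \frac{29}{368528}$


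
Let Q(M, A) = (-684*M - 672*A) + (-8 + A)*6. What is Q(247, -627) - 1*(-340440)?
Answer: 589026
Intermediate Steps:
Q(M, A) = -48 - 684*M - 666*A (Q(M, A) = (-684*M - 672*A) + (-48 + 6*A) = -48 - 684*M - 666*A)
Q(247, -627) - 1*(-340440) = (-48 - 684*247 - 666*(-627)) - 1*(-340440) = (-48 - 168948 + 417582) + 340440 = 248586 + 340440 = 589026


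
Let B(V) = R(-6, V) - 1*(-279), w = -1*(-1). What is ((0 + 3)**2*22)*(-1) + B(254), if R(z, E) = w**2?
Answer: 82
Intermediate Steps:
w = 1
R(z, E) = 1 (R(z, E) = 1**2 = 1)
B(V) = 280 (B(V) = 1 - 1*(-279) = 1 + 279 = 280)
((0 + 3)**2*22)*(-1) + B(254) = ((0 + 3)**2*22)*(-1) + 280 = (3**2*22)*(-1) + 280 = (9*22)*(-1) + 280 = 198*(-1) + 280 = -198 + 280 = 82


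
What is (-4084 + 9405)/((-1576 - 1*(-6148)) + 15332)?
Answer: 5321/19904 ≈ 0.26733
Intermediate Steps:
(-4084 + 9405)/((-1576 - 1*(-6148)) + 15332) = 5321/((-1576 + 6148) + 15332) = 5321/(4572 + 15332) = 5321/19904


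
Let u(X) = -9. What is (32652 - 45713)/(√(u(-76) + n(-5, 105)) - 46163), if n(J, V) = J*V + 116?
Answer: 602934943/2131022987 + 13061*I*√418/2131022987 ≈ 0.28293 + 0.00012531*I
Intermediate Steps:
n(J, V) = 116 + J*V
(32652 - 45713)/(√(u(-76) + n(-5, 105)) - 46163) = (32652 - 45713)/(√(-9 + (116 - 5*105)) - 46163) = -13061/(√(-9 + (116 - 525)) - 46163) = -13061/(√(-9 - 409) - 46163) = -13061/(√(-418) - 46163) = -13061/(I*√418 - 46163) = -13061/(-46163 + I*√418)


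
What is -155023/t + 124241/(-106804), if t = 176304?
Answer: -9615315439/4707493104 ≈ -2.0426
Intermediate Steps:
-155023/t + 124241/(-106804) = -155023/176304 + 124241/(-106804) = -155023*1/176304 + 124241*(-1/106804) = -155023/176304 - 124241/106804 = -9615315439/4707493104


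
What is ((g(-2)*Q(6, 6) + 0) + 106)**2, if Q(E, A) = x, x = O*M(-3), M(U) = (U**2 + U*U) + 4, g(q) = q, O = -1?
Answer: 22500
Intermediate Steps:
M(U) = 4 + 2*U**2 (M(U) = (U**2 + U**2) + 4 = 2*U**2 + 4 = 4 + 2*U**2)
x = -22 (x = -(4 + 2*(-3)**2) = -(4 + 2*9) = -(4 + 18) = -1*22 = -22)
Q(E, A) = -22
((g(-2)*Q(6, 6) + 0) + 106)**2 = ((-2*(-22) + 0) + 106)**2 = ((44 + 0) + 106)**2 = (44 + 106)**2 = 150**2 = 22500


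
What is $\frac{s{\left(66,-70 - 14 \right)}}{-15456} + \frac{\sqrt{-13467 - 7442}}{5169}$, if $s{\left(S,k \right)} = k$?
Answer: $\frac{1}{184} + \frac{i \sqrt{20909}}{5169} \approx 0.0054348 + 0.027974 i$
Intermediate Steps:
$\frac{s{\left(66,-70 - 14 \right)}}{-15456} + \frac{\sqrt{-13467 - 7442}}{5169} = \frac{-70 - 14}{-15456} + \frac{\sqrt{-13467 - 7442}}{5169} = \left(-70 - 14\right) \left(- \frac{1}{15456}\right) + \sqrt{-20909} \cdot \frac{1}{5169} = \left(-84\right) \left(- \frac{1}{15456}\right) + i \sqrt{20909} \cdot \frac{1}{5169} = \frac{1}{184} + \frac{i \sqrt{20909}}{5169}$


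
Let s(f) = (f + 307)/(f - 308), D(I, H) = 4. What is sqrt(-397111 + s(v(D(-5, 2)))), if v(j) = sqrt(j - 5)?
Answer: sqrt(-142950283406322 - 2333679*I)/18973 ≈ 5.1438e-6 - 630.17*I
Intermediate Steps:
v(j) = sqrt(-5 + j)
s(f) = (307 + f)/(-308 + f)
sqrt(-397111 + s(v(D(-5, 2)))) = sqrt(-397111 + (307 + sqrt(-5 + 4))/(-308 + sqrt(-5 + 4))) = sqrt(-397111 + (307 + sqrt(-1))/(-308 + sqrt(-1))) = sqrt(-397111 + (307 + I)/(-308 + I)) = sqrt(-397111 + ((-308 - I)/94865)*(307 + I)) = sqrt(-397111 + (-308 - I)*(307 + I)/94865)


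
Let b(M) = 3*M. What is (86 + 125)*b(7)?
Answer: 4431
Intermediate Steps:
(86 + 125)*b(7) = (86 + 125)*(3*7) = 211*21 = 4431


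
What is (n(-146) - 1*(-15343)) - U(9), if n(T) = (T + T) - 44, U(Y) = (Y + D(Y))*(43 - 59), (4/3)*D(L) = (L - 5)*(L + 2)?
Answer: 15679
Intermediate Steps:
D(L) = 3*(-5 + L)*(2 + L)/4 (D(L) = 3*((L - 5)*(L + 2))/4 = 3*((-5 + L)*(2 + L))/4 = 3*(-5 + L)*(2 + L)/4)
U(Y) = 120 - 12*Y**2 + 20*Y (U(Y) = (Y + (-15/2 - 9*Y/4 + 3*Y**2/4))*(43 - 59) = (-15/2 - 5*Y/4 + 3*Y**2/4)*(-16) = 120 - 12*Y**2 + 20*Y)
n(T) = -44 + 2*T (n(T) = 2*T - 44 = -44 + 2*T)
(n(-146) - 1*(-15343)) - U(9) = ((-44 + 2*(-146)) - 1*(-15343)) - (120 - 12*9**2 + 20*9) = ((-44 - 292) + 15343) - (120 - 12*81 + 180) = (-336 + 15343) - (120 - 972 + 180) = 15007 - 1*(-672) = 15007 + 672 = 15679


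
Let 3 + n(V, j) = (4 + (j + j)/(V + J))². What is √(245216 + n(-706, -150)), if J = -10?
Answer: 93*√908486/179 ≈ 495.21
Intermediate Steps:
n(V, j) = -3 + (4 + 2*j/(-10 + V))² (n(V, j) = -3 + (4 + (j + j)/(V - 10))² = -3 + (4 + (2*j)/(-10 + V))² = -3 + (4 + 2*j/(-10 + V))²)
√(245216 + n(-706, -150)) = √(245216 + (-3 + 4*(-20 - 150 + 2*(-706))²/(-10 - 706)²)) = √(245216 + (-3 + 4*(-20 - 150 - 1412)²/(-716)²)) = √(245216 + (-3 + 4*(1/512656)*(-1582)²)) = √(245216 + (-3 + 4*(1/512656)*2502724)) = √(245216 + (-3 + 625681/32041)) = √(245216 + 529558/32041) = √(7857495414/32041) = 93*√908486/179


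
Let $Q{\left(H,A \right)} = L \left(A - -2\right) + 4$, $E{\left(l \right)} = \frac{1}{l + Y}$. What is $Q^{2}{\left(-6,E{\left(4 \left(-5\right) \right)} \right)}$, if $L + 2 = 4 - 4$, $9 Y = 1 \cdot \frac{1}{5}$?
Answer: $\frac{8100}{808201} \approx 0.010022$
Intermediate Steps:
$Y = \frac{1}{45}$ ($Y = \frac{1 \cdot \frac{1}{5}}{9} = \frac{1}{9} \cdot \frac{1}{5} = \frac{1}{45} \approx 0.022222$)
$L = -2$ ($L = -2 + \left(4 - 4\right) = -2 + 0 = -2$)
$E{\left(l \right)} = \frac{1}{\frac{1}{45} + l}$ ($E{\left(l \right)} = \frac{1}{l + \frac{1}{45}} = \frac{1}{\frac{1}{45} + l}$)
$Q{\left(H,A \right)} = - 2 A$ ($Q{\left(H,A \right)} = - 2 \left(A - -2\right) + 4 = - 2 \left(A + 2\right) + 4 = - 2 \left(2 + A\right) + 4 = \left(-4 - 2 A\right) + 4 = - 2 A$)
$Q^{2}{\left(-6,E{\left(4 \left(-5\right) \right)} \right)} = \left(- 2 \frac{45}{1 + 45 \cdot 4 \left(-5\right)}\right)^{2} = \left(- 2 \frac{45}{1 + 45 \left(-20\right)}\right)^{2} = \left(- 2 \frac{45}{1 - 900}\right)^{2} = \left(- 2 \frac{45}{-899}\right)^{2} = \left(- 2 \cdot 45 \left(- \frac{1}{899}\right)\right)^{2} = \left(\left(-2\right) \left(- \frac{45}{899}\right)\right)^{2} = \left(\frac{90}{899}\right)^{2} = \frac{8100}{808201}$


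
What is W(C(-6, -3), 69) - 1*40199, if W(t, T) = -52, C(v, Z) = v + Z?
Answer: -40251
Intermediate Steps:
C(v, Z) = Z + v
W(C(-6, -3), 69) - 1*40199 = -52 - 1*40199 = -52 - 40199 = -40251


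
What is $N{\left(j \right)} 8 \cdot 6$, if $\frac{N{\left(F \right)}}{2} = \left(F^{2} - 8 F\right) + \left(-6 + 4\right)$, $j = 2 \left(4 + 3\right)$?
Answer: $7872$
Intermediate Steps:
$j = 14$ ($j = 2 \cdot 7 = 14$)
$N{\left(F \right)} = -4 - 16 F + 2 F^{2}$ ($N{\left(F \right)} = 2 \left(\left(F^{2} - 8 F\right) + \left(-6 + 4\right)\right) = 2 \left(\left(F^{2} - 8 F\right) - 2\right) = 2 \left(-2 + F^{2} - 8 F\right) = -4 - 16 F + 2 F^{2}$)
$N{\left(j \right)} 8 \cdot 6 = \left(-4 - 224 + 2 \cdot 14^{2}\right) 8 \cdot 6 = \left(-4 - 224 + 2 \cdot 196\right) 48 = \left(-4 - 224 + 392\right) 48 = 164 \cdot 48 = 7872$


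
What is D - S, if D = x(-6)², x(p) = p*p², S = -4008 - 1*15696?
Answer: 66360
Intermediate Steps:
S = -19704 (S = -4008 - 15696 = -19704)
x(p) = p³
D = 46656 (D = ((-6)³)² = (-216)² = 46656)
D - S = 46656 - 1*(-19704) = 46656 + 19704 = 66360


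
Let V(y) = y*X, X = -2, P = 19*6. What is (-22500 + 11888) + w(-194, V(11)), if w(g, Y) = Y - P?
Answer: -10748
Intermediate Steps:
P = 114
V(y) = -2*y (V(y) = y*(-2) = -2*y)
w(g, Y) = -114 + Y (w(g, Y) = Y - 1*114 = Y - 114 = -114 + Y)
(-22500 + 11888) + w(-194, V(11)) = (-22500 + 11888) + (-114 - 2*11) = -10612 + (-114 - 22) = -10612 - 136 = -10748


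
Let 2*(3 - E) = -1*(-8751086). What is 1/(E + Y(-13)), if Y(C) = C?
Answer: -1/4375553 ≈ -2.2854e-7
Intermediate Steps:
E = -4375540 (E = 3 - (-1)*(-8751086)/2 = 3 - ½*8751086 = 3 - 4375543 = -4375540)
1/(E + Y(-13)) = 1/(-4375540 - 13) = 1/(-4375553) = -1/4375553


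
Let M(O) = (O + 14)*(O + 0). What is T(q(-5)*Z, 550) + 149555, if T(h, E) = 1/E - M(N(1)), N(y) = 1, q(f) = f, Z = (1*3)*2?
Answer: 82247001/550 ≈ 1.4954e+5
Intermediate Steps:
Z = 6 (Z = 3*2 = 6)
M(O) = O*(14 + O) (M(O) = (14 + O)*O = O*(14 + O))
T(h, E) = -15 + 1/E (T(h, E) = 1/E - (14 + 1) = 1/E - 15 = -15 + 1/E)
T(q(-5)*Z, 550) + 149555 = (-15 + 1/550) + 149555 = -8249/550 + 149555 = 82247001/550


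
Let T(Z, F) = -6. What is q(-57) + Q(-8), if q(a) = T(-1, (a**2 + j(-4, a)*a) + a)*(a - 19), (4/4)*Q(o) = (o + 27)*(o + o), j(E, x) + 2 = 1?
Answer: 152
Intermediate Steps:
j(E, x) = -1 (j(E, x) = -2 + 1 = -1)
Q(o) = 2*o*(27 + o) (Q(o) = (o + 27)*(o + o) = (27 + o)*(2*o) = 2*o*(27 + o))
q(a) = 114 - 6*a (q(a) = -6*(a - 19) = -6*(-19 + a) = 114 - 6*a)
q(-57) + Q(-8) = (114 - 6*(-57)) + 2*(-8)*(27 - 8) = (114 + 342) + 2*(-8)*19 = 456 - 304 = 152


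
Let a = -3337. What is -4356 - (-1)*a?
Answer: -7693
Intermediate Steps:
-4356 - (-1)*a = -4356 - (-1)*(-3337) = -4356 - 1*3337 = -4356 - 3337 = -7693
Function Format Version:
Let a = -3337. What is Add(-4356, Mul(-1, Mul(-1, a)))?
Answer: -7693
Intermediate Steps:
Add(-4356, Mul(-1, Mul(-1, a))) = Add(-4356, Mul(-1, Mul(-1, -3337))) = Add(-4356, Mul(-1, 3337)) = Add(-4356, -3337) = -7693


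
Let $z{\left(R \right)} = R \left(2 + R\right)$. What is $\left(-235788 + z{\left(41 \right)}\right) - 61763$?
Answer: $-295788$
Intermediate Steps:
$\left(-235788 + z{\left(41 \right)}\right) - 61763 = \left(-235788 + 41 \left(2 + 41\right)\right) - 61763 = \left(-235788 + 41 \cdot 43\right) - 61763 = \left(-235788 + 1763\right) - 61763 = -234025 - 61763 = -295788$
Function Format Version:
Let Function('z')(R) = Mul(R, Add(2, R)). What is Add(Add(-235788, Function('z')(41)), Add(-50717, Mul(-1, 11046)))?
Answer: -295788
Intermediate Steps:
Add(Add(-235788, Function('z')(41)), Add(-50717, Mul(-1, 11046))) = Add(Add(-235788, Mul(41, Add(2, 41))), Add(-50717, Mul(-1, 11046))) = Add(Add(-235788, Mul(41, 43)), Add(-50717, -11046)) = Add(Add(-235788, 1763), -61763) = Add(-234025, -61763) = -295788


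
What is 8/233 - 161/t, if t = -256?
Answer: 39561/59648 ≈ 0.66324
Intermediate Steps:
8/233 - 161/t = 8/233 - 161/(-256) = 8*(1/233) - 161*(-1/256) = 8/233 + 161/256 = 39561/59648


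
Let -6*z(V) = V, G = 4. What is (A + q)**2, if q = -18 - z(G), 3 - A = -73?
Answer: 30976/9 ≈ 3441.8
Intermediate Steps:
A = 76 (A = 3 - 1*(-73) = 3 + 73 = 76)
z(V) = -V/6
q = -52/3 (q = -18 - (-1)*4/6 = -18 - 1*(-2/3) = -18 + 2/3 = -52/3 ≈ -17.333)
(A + q)**2 = (76 - 52/3)**2 = (176/3)**2 = 30976/9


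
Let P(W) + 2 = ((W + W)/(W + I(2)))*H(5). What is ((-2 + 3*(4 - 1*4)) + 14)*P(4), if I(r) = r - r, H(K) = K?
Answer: 96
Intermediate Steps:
I(r) = 0
P(W) = 8 (P(W) = -2 + ((W + W)/(W + 0))*5 = -2 + ((2*W)/W)*5 = -2 + 2*5 = -2 + 10 = 8)
((-2 + 3*(4 - 1*4)) + 14)*P(4) = ((-2 + 3*(4 - 1*4)) + 14)*8 = ((-2 + 3*(4 - 4)) + 14)*8 = ((-2 + 3*0) + 14)*8 = ((-2 + 0) + 14)*8 = (-2 + 14)*8 = 12*8 = 96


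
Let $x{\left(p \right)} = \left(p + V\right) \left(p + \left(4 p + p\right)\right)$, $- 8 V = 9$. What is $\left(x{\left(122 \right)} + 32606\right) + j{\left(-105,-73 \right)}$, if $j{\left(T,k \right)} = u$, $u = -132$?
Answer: $\frac{241909}{2} \approx 1.2095 \cdot 10^{5}$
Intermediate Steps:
$V = - \frac{9}{8}$ ($V = \left(- \frac{1}{8}\right) 9 = - \frac{9}{8} \approx -1.125$)
$j{\left(T,k \right)} = -132$
$x{\left(p \right)} = 6 p \left(- \frac{9}{8} + p\right)$ ($x{\left(p \right)} = \left(p - \frac{9}{8}\right) \left(p + \left(4 p + p\right)\right) = \left(- \frac{9}{8} + p\right) \left(p + 5 p\right) = \left(- \frac{9}{8} + p\right) 6 p = 6 p \left(- \frac{9}{8} + p\right)$)
$\left(x{\left(122 \right)} + 32606\right) + j{\left(-105,-73 \right)} = \left(\frac{3}{4} \cdot 122 \left(-9 + 8 \cdot 122\right) + 32606\right) - 132 = \left(\frac{3}{4} \cdot 122 \left(-9 + 976\right) + 32606\right) - 132 = \left(\frac{3}{4} \cdot 122 \cdot 967 + 32606\right) - 132 = \left(\frac{176961}{2} + 32606\right) - 132 = \frac{242173}{2} - 132 = \frac{241909}{2}$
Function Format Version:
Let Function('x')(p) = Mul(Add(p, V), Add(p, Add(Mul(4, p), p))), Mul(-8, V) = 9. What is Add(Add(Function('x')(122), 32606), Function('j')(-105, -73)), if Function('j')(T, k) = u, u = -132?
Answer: Rational(241909, 2) ≈ 1.2095e+5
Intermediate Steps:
V = Rational(-9, 8) (V = Mul(Rational(-1, 8), 9) = Rational(-9, 8) ≈ -1.1250)
Function('j')(T, k) = -132
Function('x')(p) = Mul(6, p, Add(Rational(-9, 8), p)) (Function('x')(p) = Mul(Add(p, Rational(-9, 8)), Add(p, Add(Mul(4, p), p))) = Mul(Add(Rational(-9, 8), p), Add(p, Mul(5, p))) = Mul(Add(Rational(-9, 8), p), Mul(6, p)) = Mul(6, p, Add(Rational(-9, 8), p)))
Add(Add(Function('x')(122), 32606), Function('j')(-105, -73)) = Add(Add(Mul(Rational(3, 4), 122, Add(-9, Mul(8, 122))), 32606), -132) = Add(Add(Mul(Rational(3, 4), 122, Add(-9, 976)), 32606), -132) = Add(Add(Mul(Rational(3, 4), 122, 967), 32606), -132) = Add(Add(Rational(176961, 2), 32606), -132) = Add(Rational(242173, 2), -132) = Rational(241909, 2)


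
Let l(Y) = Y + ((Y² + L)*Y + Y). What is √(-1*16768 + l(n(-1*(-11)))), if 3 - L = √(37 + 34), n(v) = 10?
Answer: √(-15718 - 10*√71) ≈ 125.71*I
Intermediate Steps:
L = 3 - √71 (L = 3 - √(37 + 34) = 3 - √71 ≈ -5.4261)
l(Y) = 2*Y + Y*(3 + Y² - √71) (l(Y) = Y + ((Y² + (3 - √71))*Y + Y) = Y + ((3 + Y² - √71)*Y + Y) = Y + (Y*(3 + Y² - √71) + Y) = Y + (Y + Y*(3 + Y² - √71)) = 2*Y + Y*(3 + Y² - √71))
√(-1*16768 + l(n(-1*(-11)))) = √(-1*16768 + 10*(5 + 10² - √71)) = √(-16768 + 10*(5 + 100 - √71)) = √(-16768 + 10*(105 - √71)) = √(-16768 + (1050 - 10*√71)) = √(-15718 - 10*√71)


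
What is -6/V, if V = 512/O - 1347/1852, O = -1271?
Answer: 14123352/2660261 ≈ 5.3090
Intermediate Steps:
V = -2660261/2353892 (V = 512/(-1271) - 1347/1852 = 512*(-1/1271) - 1347*1/1852 = -512/1271 - 1347/1852 = -2660261/2353892 ≈ -1.1302)
-6/V = -6/(-2660261/2353892) = -6*(-2353892/2660261) = 14123352/2660261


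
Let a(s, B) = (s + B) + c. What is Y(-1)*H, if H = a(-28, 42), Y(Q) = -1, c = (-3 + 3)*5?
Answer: -14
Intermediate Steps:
c = 0 (c = 0*5 = 0)
a(s, B) = B + s (a(s, B) = (s + B) + 0 = (B + s) + 0 = B + s)
H = 14 (H = 42 - 28 = 14)
Y(-1)*H = -1*14 = -14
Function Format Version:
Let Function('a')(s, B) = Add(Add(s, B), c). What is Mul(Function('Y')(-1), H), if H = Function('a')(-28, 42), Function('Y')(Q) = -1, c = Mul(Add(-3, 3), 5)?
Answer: -14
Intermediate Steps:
c = 0 (c = Mul(0, 5) = 0)
Function('a')(s, B) = Add(B, s) (Function('a')(s, B) = Add(Add(s, B), 0) = Add(Add(B, s), 0) = Add(B, s))
H = 14 (H = Add(42, -28) = 14)
Mul(Function('Y')(-1), H) = Mul(-1, 14) = -14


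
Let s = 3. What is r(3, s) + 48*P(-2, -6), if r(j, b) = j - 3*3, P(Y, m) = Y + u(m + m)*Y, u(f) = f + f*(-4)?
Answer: -3558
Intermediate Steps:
u(f) = -3*f (u(f) = f - 4*f = -3*f)
P(Y, m) = Y - 6*Y*m (P(Y, m) = Y + (-3*(m + m))*Y = Y + (-6*m)*Y = Y - 6*Y*m)
r(j, b) = -9 + j (r(j, b) = j - 9 = -9 + j)
r(3, s) + 48*P(-2, -6) = (-9 + 3) + 48*(-2*(1 - 6*(-6))) = -6 + 48*(-2*(1 + 36)) = -6 + 48*(-2*37) = -6 + 48*(-74) = -6 - 3552 = -3558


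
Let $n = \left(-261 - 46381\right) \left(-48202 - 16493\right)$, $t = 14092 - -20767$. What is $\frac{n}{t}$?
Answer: $\frac{3017504190}{34859} \approx 86563.0$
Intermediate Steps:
$t = 34859$ ($t = 14092 + 20767 = 34859$)
$n = 3017504190$ ($n = \left(-46642\right) \left(-64695\right) = 3017504190$)
$\frac{n}{t} = \frac{3017504190}{34859}$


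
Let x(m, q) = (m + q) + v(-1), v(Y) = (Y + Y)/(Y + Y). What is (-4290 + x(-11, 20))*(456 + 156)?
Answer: -2619360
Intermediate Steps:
v(Y) = 1 (v(Y) = (2*Y)/((2*Y)) = (2*Y)*(1/(2*Y)) = 1)
x(m, q) = 1 + m + q (x(m, q) = (m + q) + 1 = 1 + m + q)
(-4290 + x(-11, 20))*(456 + 156) = (-4290 + (1 - 11 + 20))*(456 + 156) = (-4290 + 10)*612 = -4280*612 = -2619360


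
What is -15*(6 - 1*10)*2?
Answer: 120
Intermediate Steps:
-15*(6 - 1*10)*2 = -15*(6 - 10)*2 = -15*(-4)*2 = 60*2 = 120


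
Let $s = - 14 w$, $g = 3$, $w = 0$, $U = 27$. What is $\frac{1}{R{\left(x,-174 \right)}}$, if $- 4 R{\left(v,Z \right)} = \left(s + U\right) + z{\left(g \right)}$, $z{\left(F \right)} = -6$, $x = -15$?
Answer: $- \frac{4}{21} \approx -0.19048$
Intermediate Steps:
$s = 0$ ($s = \left(-14\right) 0 = 0$)
$R{\left(v,Z \right)} = - \frac{21}{4}$ ($R{\left(v,Z \right)} = - \frac{\left(0 + 27\right) - 6}{4} = - \frac{27 - 6}{4} = \left(- \frac{1}{4}\right) 21 = - \frac{21}{4}$)
$\frac{1}{R{\left(x,-174 \right)}} = \frac{1}{- \frac{21}{4}} = - \frac{4}{21}$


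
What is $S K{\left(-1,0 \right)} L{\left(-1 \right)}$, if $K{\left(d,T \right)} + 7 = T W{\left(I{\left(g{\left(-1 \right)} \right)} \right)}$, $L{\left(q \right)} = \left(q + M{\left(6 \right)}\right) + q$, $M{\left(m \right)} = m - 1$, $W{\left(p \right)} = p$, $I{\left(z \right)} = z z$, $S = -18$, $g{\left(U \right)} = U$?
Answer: $378$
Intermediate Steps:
$I{\left(z \right)} = z^{2}$
$M{\left(m \right)} = -1 + m$ ($M{\left(m \right)} = m - 1 = -1 + m$)
$L{\left(q \right)} = 5 + 2 q$ ($L{\left(q \right)} = \left(q + \left(-1 + 6\right)\right) + q = \left(q + 5\right) + q = \left(5 + q\right) + q = 5 + 2 q$)
$K{\left(d,T \right)} = -7 + T$ ($K{\left(d,T \right)} = -7 + T \left(-1\right)^{2} = -7 + T 1 = -7 + T$)
$S K{\left(-1,0 \right)} L{\left(-1 \right)} = - 18 \left(-7 + 0\right) \left(5 + 2 \left(-1\right)\right) = \left(-18\right) \left(-7\right) \left(5 - 2\right) = 126 \cdot 3 = 378$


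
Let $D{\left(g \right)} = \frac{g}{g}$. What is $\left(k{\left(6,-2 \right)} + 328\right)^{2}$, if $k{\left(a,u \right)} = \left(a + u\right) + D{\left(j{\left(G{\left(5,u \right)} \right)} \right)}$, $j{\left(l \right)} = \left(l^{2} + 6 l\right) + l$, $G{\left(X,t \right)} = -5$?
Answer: $110889$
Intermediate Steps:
$j{\left(l \right)} = l^{2} + 7 l$
$D{\left(g \right)} = 1$
$k{\left(a,u \right)} = 1 + a + u$ ($k{\left(a,u \right)} = \left(a + u\right) + 1 = 1 + a + u$)
$\left(k{\left(6,-2 \right)} + 328\right)^{2} = \left(\left(1 + 6 - 2\right) + 328\right)^{2} = \left(5 + 328\right)^{2} = 333^{2} = 110889$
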